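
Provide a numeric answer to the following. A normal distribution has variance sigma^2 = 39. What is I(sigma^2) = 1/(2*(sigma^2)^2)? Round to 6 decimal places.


Fisher information for variance: I(sigma^2) = 1/(2*sigma^4).
sigma^2 = 39, so sigma^4 = 1521.
I = 1/(2*1521) = 1/3042 = 0.000329

0.000329


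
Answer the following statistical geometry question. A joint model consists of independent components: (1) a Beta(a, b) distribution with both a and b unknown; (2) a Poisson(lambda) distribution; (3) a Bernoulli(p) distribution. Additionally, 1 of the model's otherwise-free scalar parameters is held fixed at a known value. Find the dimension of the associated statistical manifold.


The dimension of a statistical manifold equals the number of free
(independent) real parameters of the model. For a product of independent
blocks the parameter counts add.
- Beta (a, b): 2.
- Poisson (lambda): 1.
- Bernoulli (p): 1.
Total = 2 + 1 + 1 = 4.
1 parameter(s) fixed at known values: 4 - 1 = 3.
Dimension = 3

3


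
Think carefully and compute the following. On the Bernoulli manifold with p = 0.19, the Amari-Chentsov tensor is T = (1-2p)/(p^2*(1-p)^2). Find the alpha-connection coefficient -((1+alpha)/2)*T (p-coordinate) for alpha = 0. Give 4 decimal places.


Skewness (Amari-Chentsov) tensor: T = (1-2p)/(p^2*(1-p)^2).
p = 0.19, 1-2p = 0.62, p^2 = 0.0361, (1-p)^2 = 0.6561.
T = 0.62/(0.0361 * 0.6561) = 26.176673.
In the p-coordinate, Gamma^(alpha) = Gamma^(0) - (alpha/2)*T with Gamma^(0) = (1/2)*g'(p) = -T/2,
so Gamma^(alpha) = -((1+alpha)/2)*T.
alpha = 0, -(1+alpha)/2 = -0.5.
Gamma = -0.5 * 26.176673 = -13.0883

-13.0883


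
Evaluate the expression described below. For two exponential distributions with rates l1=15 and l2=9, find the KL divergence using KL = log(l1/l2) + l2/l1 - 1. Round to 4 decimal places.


KL divergence for exponential family:
KL = log(l1/l2) + l2/l1 - 1.
log(15/9) = 0.510826.
9/15 = 0.6.
KL = 0.510826 + 0.6 - 1 = 0.1108

0.1108


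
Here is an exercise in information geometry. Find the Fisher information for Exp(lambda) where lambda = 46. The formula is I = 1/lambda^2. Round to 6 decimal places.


Fisher information for exponential: I(lambda) = 1/lambda^2.
lambda = 46, lambda^2 = 2116.
I = 1/2116 = 0.000473

0.000473


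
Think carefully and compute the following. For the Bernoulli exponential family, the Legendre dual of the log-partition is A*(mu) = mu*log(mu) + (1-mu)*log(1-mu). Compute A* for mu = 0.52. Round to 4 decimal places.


Legendre transform for Bernoulli:
A*(mu) = mu*log(mu) + (1-mu)*log(1-mu).
mu = 0.52, 1-mu = 0.48.
mu*log(mu) = 0.52*log(0.52) = -0.340042.
(1-mu)*log(1-mu) = 0.48*log(0.48) = -0.352305.
A* = -0.340042 + -0.352305 = -0.6923

-0.6923


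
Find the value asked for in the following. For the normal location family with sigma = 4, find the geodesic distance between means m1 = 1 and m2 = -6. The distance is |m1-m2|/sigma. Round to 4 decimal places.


On the fixed-variance normal subfamily, geodesic distance = |m1-m2|/sigma.
|1 - -6| = 7.
sigma = 4.
d = 7/4 = 1.7500

1.7500


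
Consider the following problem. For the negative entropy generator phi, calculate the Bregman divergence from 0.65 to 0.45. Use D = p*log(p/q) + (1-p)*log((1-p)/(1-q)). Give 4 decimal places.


Bregman divergence with negative entropy generator:
D = p*log(p/q) + (1-p)*log((1-p)/(1-q)).
p = 0.65, q = 0.45.
p*log(p/q) = 0.65*log(0.65/0.45) = 0.239021.
(1-p)*log((1-p)/(1-q)) = 0.35*log(0.35/0.55) = -0.158195.
D = 0.239021 + -0.158195 = 0.0808

0.0808


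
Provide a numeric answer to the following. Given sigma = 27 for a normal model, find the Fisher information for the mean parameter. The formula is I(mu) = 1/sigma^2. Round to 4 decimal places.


The Fisher information for the mean of a normal distribution is I(mu) = 1/sigma^2.
sigma = 27, so sigma^2 = 729.
I(mu) = 1/729 = 0.0014

0.0014


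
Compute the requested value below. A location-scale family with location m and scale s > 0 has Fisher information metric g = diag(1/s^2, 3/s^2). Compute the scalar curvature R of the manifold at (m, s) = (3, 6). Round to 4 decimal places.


The metric has the form g = (A dm^2 + B ds^2)/s^2 with A = 1, B = 3.
Substitute u = sqrt(A/B)*m: g = B*(du^2 + ds^2)/s^2, i.e. B times the
Poincare upper half-plane metric, which has constant Gaussian curvature -1.
Scaling a 2D metric by a constant c divides the Gaussian curvature by c,
so K = -1/B = -1/(3) = -0.3333 everywhere (the point (m, s) = (3, 6) is irrelevant:
the curvature is constant).
Scalar curvature in dimension 2: R = 2K = -2/(3) = -0.6667.

-0.6667


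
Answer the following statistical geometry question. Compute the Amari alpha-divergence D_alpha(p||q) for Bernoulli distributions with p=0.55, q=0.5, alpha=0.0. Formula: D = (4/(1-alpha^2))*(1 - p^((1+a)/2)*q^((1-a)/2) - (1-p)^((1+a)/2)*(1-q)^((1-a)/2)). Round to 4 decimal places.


Amari alpha-divergence:
D = (4/(1-alpha^2))*(1 - p^((1+a)/2)*q^((1-a)/2) - (1-p)^((1+a)/2)*(1-q)^((1-a)/2)).
alpha = 0.0, p = 0.55, q = 0.5.
e1 = (1+alpha)/2 = 0.5, e2 = (1-alpha)/2 = 0.5.
t1 = p^e1 * q^e2 = 0.55^0.5 * 0.5^0.5 = 0.524404.
t2 = (1-p)^e1 * (1-q)^e2 = 0.45^0.5 * 0.5^0.5 = 0.474342.
4/(1-alpha^2) = 4.0.
D = 4.0*(1 - 0.524404 - 0.474342) = 0.0050

0.0050


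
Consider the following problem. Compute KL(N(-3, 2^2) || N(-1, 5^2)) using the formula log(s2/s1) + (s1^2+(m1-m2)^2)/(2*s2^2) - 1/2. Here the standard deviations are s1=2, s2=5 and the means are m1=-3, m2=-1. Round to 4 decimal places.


KL divergence between normal distributions:
KL = log(s2/s1) + (s1^2 + (m1-m2)^2)/(2*s2^2) - 1/2.
log(5/2) = 0.916291.
(2^2 + (-3--1)^2)/(2*5^2) = (4 + 4)/50 = 0.16.
KL = 0.916291 + 0.16 - 0.5 = 0.5763

0.5763


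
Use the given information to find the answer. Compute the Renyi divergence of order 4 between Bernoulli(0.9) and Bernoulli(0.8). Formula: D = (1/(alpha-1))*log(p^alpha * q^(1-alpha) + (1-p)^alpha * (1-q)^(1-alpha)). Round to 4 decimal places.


Renyi divergence of order alpha between Bernoulli distributions:
D = (1/(alpha-1))*log(p^alpha * q^(1-alpha) + (1-p)^alpha * (1-q)^(1-alpha)).
alpha = 4, p = 0.9, q = 0.8.
p^alpha * q^(1-alpha) = 0.9^4 * 0.8^-3 = 1.281445.
(1-p)^alpha * (1-q)^(1-alpha) = 0.1^4 * 0.2^-3 = 0.0125.
sum = 1.281445 + 0.0125 = 1.293945.
D = (1/3)*log(1.293945) = 0.0859

0.0859


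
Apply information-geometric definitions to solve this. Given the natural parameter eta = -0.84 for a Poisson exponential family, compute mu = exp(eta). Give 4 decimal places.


Expectation parameter for Poisson exponential family:
mu = exp(eta).
eta = -0.84.
mu = exp(-0.84) = 0.4317

0.4317


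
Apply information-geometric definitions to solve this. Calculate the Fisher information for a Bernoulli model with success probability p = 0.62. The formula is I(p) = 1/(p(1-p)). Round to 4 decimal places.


For Bernoulli(p), Fisher information is I(p) = 1/(p*(1-p)).
p = 0.62, 1-p = 0.38.
p*(1-p) = 0.2356.
I(p) = 1/0.2356 = 4.2445

4.2445


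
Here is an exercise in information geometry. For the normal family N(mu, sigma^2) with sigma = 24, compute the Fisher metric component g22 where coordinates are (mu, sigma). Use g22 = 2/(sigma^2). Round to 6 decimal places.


For the 2-parameter normal family, the Fisher metric has:
  g11 = 1/sigma^2, g22 = 2/sigma^2.
sigma = 24, sigma^2 = 576.
g22 = 0.003472

0.003472


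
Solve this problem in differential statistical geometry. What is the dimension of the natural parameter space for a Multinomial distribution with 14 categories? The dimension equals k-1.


Exponential family dimension calculation:
For Multinomial with k=14 categories, dim = k-1 = 13.

13


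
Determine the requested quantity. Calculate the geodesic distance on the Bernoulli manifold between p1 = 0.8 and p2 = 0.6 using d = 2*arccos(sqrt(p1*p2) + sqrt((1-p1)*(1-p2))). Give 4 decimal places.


Geodesic distance on Bernoulli manifold:
d(p1,p2) = 2*arccos(sqrt(p1*p2) + sqrt((1-p1)*(1-p2))).
sqrt(p1*p2) = sqrt(0.8*0.6) = 0.69282.
sqrt((1-p1)*(1-p2)) = sqrt(0.2*0.4) = 0.282843.
arg = 0.69282 + 0.282843 = 0.975663.
d = 2*arccos(0.975663) = 0.4421

0.4421


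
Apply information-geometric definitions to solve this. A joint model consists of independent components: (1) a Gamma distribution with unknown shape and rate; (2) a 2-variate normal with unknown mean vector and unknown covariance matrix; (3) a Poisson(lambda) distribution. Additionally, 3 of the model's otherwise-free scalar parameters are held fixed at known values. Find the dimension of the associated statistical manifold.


The dimension of a statistical manifold equals the number of free
(independent) real parameters of the model. For a product of independent
blocks the parameter counts add.
- Gamma (shape, rate): 2.
- 2-variate normal: 2 (mean) + 2*3/2 = 3 (symmetric covariance) = 5.
- Poisson (lambda): 1.
Total = 2 + 5 + 1 = 8.
3 parameter(s) fixed at known values: 8 - 3 = 5.
Dimension = 5

5


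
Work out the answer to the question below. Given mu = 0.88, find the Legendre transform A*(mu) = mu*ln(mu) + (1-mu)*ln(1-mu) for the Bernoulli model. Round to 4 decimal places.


Legendre transform for Bernoulli:
A*(mu) = mu*log(mu) + (1-mu)*log(1-mu).
mu = 0.88, 1-mu = 0.12.
mu*log(mu) = 0.88*log(0.88) = -0.112493.
(1-mu)*log(1-mu) = 0.12*log(0.12) = -0.254432.
A* = -0.112493 + -0.254432 = -0.3669

-0.3669


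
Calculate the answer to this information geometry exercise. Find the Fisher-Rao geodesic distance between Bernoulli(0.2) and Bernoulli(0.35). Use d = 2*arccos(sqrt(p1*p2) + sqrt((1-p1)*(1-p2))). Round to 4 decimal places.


Geodesic distance on Bernoulli manifold:
d(p1,p2) = 2*arccos(sqrt(p1*p2) + sqrt((1-p1)*(1-p2))).
sqrt(p1*p2) = sqrt(0.2*0.35) = 0.264575.
sqrt((1-p1)*(1-p2)) = sqrt(0.8*0.65) = 0.72111.
arg = 0.264575 + 0.72111 = 0.985685.
d = 2*arccos(0.985685) = 0.3388

0.3388


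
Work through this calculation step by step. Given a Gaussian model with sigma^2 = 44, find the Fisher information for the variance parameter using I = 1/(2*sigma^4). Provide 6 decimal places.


Fisher information for variance: I(sigma^2) = 1/(2*sigma^4).
sigma^2 = 44, so sigma^4 = 1936.
I = 1/(2*1936) = 1/3872 = 0.000258

0.000258


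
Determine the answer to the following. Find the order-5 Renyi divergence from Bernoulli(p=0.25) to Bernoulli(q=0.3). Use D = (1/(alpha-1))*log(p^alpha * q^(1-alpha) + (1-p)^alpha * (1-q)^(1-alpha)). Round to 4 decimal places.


Renyi divergence of order alpha between Bernoulli distributions:
D = (1/(alpha-1))*log(p^alpha * q^(1-alpha) + (1-p)^alpha * (1-q)^(1-alpha)).
alpha = 5, p = 0.25, q = 0.3.
p^alpha * q^(1-alpha) = 0.25^5 * 0.3^-4 = 0.120563.
(1-p)^alpha * (1-q)^(1-alpha) = 0.75^5 * 0.7^-4 = 0.988358.
sum = 0.120563 + 0.988358 = 1.108921.
D = (1/4)*log(1.108921) = 0.0258

0.0258


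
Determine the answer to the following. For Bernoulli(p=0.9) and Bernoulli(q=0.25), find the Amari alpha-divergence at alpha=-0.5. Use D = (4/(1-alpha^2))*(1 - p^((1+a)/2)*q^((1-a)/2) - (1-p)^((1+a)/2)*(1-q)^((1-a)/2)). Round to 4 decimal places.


Amari alpha-divergence:
D = (4/(1-alpha^2))*(1 - p^((1+a)/2)*q^((1-a)/2) - (1-p)^((1+a)/2)*(1-q)^((1-a)/2)).
alpha = -0.5, p = 0.9, q = 0.25.
e1 = (1+alpha)/2 = 0.25, e2 = (1-alpha)/2 = 0.75.
t1 = p^e1 * q^e2 = 0.9^0.25 * 0.25^0.75 = 0.344362.
t2 = (1-p)^e1 * (1-q)^e2 = 0.1^0.25 * 0.75^0.75 = 0.453206.
4/(1-alpha^2) = 5.333333.
D = 5.333333*(1 - 0.344362 - 0.453206) = 1.0796

1.0796


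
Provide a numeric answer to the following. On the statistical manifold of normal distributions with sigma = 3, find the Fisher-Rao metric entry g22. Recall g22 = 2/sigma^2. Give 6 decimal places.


For the 2-parameter normal family, the Fisher metric has:
  g11 = 1/sigma^2, g22 = 2/sigma^2.
sigma = 3, sigma^2 = 9.
g22 = 0.222222

0.222222


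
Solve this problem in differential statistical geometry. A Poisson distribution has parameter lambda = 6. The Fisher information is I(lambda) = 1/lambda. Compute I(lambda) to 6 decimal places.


Fisher information for Poisson: I(lambda) = 1/lambda.
lambda = 6.
I(lambda) = 1/6 = 0.166667

0.166667


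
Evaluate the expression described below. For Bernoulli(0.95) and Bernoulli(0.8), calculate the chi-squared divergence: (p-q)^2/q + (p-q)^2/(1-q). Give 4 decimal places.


Chi-squared divergence between Bernoulli distributions:
chi^2 = (p-q)^2/q + (p-q)^2/(1-q).
p = 0.95, q = 0.8, p-q = 0.15.
(p-q)^2 = 0.0225.
term1 = 0.0225/0.8 = 0.028125.
term2 = 0.0225/0.2 = 0.1125.
chi^2 = 0.028125 + 0.1125 = 0.1406

0.1406


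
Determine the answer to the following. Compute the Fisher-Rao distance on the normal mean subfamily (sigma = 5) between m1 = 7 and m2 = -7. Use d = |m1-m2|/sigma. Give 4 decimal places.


On the fixed-variance normal subfamily, geodesic distance = |m1-m2|/sigma.
|7 - -7| = 14.
sigma = 5.
d = 14/5 = 2.8000

2.8000


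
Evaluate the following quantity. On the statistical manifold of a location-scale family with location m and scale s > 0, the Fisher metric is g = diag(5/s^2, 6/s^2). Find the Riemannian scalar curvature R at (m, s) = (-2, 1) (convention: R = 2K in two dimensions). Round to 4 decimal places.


The metric has the form g = (A dm^2 + B ds^2)/s^2 with A = 5, B = 6.
Substitute u = sqrt(A/B)*m: g = B*(du^2 + ds^2)/s^2, i.e. B times the
Poincare upper half-plane metric, which has constant Gaussian curvature -1.
Scaling a 2D metric by a constant c divides the Gaussian curvature by c,
so K = -1/B = -1/(6) = -0.1667 everywhere (the point (m, s) = (-2, 1) is irrelevant:
the curvature is constant).
Scalar curvature in dimension 2: R = 2K = -2/(6) = -0.3333.

-0.3333


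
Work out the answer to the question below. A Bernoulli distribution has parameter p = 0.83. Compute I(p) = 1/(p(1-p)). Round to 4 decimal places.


For Bernoulli(p), Fisher information is I(p) = 1/(p*(1-p)).
p = 0.83, 1-p = 0.17.
p*(1-p) = 0.1411.
I(p) = 1/0.1411 = 7.0872

7.0872


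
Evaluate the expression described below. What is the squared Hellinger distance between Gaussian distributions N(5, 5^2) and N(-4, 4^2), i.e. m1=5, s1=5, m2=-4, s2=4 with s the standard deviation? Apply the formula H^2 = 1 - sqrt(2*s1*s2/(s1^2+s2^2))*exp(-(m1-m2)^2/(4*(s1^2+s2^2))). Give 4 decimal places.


Squared Hellinger distance for Gaussians:
H^2 = 1 - sqrt(2*s1*s2/(s1^2+s2^2)) * exp(-(m1-m2)^2/(4*(s1^2+s2^2))).
s1^2 = 25, s2^2 = 16, s1^2+s2^2 = 41.
sqrt(2*5*4/(41)) = 0.98773.
(m1-m2)^2 = (9)^2 = 81.
exp(-81/(4*41)) = exp(-0.493902) = 0.61024.
H^2 = 1 - 0.98773*0.61024 = 0.3972

0.3972


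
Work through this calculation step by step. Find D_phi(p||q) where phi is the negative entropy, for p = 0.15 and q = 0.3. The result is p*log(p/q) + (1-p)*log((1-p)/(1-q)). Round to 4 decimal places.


Bregman divergence with negative entropy generator:
D = p*log(p/q) + (1-p)*log((1-p)/(1-q)).
p = 0.15, q = 0.3.
p*log(p/q) = 0.15*log(0.15/0.3) = -0.103972.
(1-p)*log((1-p)/(1-q)) = 0.85*log(0.85/0.7) = 0.165033.
D = -0.103972 + 0.165033 = 0.0611

0.0611


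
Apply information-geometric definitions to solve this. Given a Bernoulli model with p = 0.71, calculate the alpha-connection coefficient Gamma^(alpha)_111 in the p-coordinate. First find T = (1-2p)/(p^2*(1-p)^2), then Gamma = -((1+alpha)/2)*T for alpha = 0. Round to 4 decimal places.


Skewness (Amari-Chentsov) tensor: T = (1-2p)/(p^2*(1-p)^2).
p = 0.71, 1-2p = -0.42, p^2 = 0.5041, (1-p)^2 = 0.0841.
T = -0.42/(0.5041 * 0.0841) = -9.906873.
In the p-coordinate, Gamma^(alpha) = Gamma^(0) - (alpha/2)*T with Gamma^(0) = (1/2)*g'(p) = -T/2,
so Gamma^(alpha) = -((1+alpha)/2)*T.
alpha = 0, -(1+alpha)/2 = -0.5.
Gamma = -0.5 * -9.906873 = 4.9534

4.9534


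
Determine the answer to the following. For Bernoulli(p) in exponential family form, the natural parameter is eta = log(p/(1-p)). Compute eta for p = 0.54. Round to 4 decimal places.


Natural parameter for Bernoulli: eta = log(p/(1-p)).
p = 0.54, 1-p = 0.46.
p/(1-p) = 1.173913.
eta = log(1.173913) = 0.1603

0.1603


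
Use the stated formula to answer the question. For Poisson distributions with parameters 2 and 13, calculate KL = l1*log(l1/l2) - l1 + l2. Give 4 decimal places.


KL divergence for Poisson:
KL = l1*log(l1/l2) - l1 + l2.
l1 = 2, l2 = 13.
log(2/13) = -1.871802.
l1*log(l1/l2) = 2 * -1.871802 = -3.743604.
KL = -3.743604 - 2 + 13 = 7.2564

7.2564


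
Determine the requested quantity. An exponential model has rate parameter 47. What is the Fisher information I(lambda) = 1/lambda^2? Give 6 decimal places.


Fisher information for exponential: I(lambda) = 1/lambda^2.
lambda = 47, lambda^2 = 2209.
I = 1/2209 = 0.000453

0.000453


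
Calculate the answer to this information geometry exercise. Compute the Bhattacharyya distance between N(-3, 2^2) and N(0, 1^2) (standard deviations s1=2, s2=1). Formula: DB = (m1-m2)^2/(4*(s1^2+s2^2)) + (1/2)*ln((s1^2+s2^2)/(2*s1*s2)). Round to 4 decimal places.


Bhattacharyya distance between two Gaussians:
DB = (m1-m2)^2/(4*(s1^2+s2^2)) + (1/2)*ln((s1^2+s2^2)/(2*s1*s2)).
(m1-m2)^2 = (-3)^2 = 9.
s1^2+s2^2 = 4 + 1 = 5.
term1 = 9/20 = 0.45.
term2 = 0.5*ln(5/4.0) = 0.111572.
DB = 0.45 + 0.111572 = 0.5616

0.5616


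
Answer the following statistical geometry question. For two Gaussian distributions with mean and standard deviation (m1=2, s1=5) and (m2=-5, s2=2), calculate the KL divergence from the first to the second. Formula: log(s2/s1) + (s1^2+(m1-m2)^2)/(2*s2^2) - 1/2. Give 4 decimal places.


KL divergence between normal distributions:
KL = log(s2/s1) + (s1^2 + (m1-m2)^2)/(2*s2^2) - 1/2.
log(2/5) = -0.916291.
(5^2 + (2--5)^2)/(2*2^2) = (25 + 49)/8 = 9.25.
KL = -0.916291 + 9.25 - 0.5 = 7.8337

7.8337


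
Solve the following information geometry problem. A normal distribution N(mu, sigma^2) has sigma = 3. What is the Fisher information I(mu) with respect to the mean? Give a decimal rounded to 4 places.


The Fisher information for the mean of a normal distribution is I(mu) = 1/sigma^2.
sigma = 3, so sigma^2 = 9.
I(mu) = 1/9 = 0.1111

0.1111


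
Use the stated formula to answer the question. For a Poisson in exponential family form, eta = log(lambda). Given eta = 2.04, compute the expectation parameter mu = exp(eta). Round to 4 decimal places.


Expectation parameter for Poisson exponential family:
mu = exp(eta).
eta = 2.04.
mu = exp(2.04) = 7.6906

7.6906


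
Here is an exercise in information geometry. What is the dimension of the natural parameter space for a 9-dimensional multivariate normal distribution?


Exponential family dimension calculation:
For 9-dim MVN: mean has 9 params, covariance has 9*10/2 = 45 unique entries.
Total dim = 9 + 45 = 54.

54


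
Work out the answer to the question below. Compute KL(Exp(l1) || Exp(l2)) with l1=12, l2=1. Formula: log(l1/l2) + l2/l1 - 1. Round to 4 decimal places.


KL divergence for exponential family:
KL = log(l1/l2) + l2/l1 - 1.
log(12/1) = 2.484907.
1/12 = 0.083333.
KL = 2.484907 + 0.083333 - 1 = 1.5682

1.5682


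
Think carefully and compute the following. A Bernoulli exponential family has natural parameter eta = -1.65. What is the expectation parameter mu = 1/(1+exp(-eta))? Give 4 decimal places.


Dual coordinate (expectation parameter) for Bernoulli:
mu = 1/(1+exp(-eta)).
eta = -1.65.
exp(-eta) = exp(1.65) = 5.20698.
mu = 1/(1+5.20698) = 0.1611

0.1611


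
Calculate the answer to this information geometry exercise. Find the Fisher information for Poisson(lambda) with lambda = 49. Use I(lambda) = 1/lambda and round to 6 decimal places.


Fisher information for Poisson: I(lambda) = 1/lambda.
lambda = 49.
I(lambda) = 1/49 = 0.020408

0.020408


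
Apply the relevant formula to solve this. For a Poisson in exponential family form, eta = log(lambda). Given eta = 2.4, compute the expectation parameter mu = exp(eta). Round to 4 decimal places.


Expectation parameter for Poisson exponential family:
mu = exp(eta).
eta = 2.4.
mu = exp(2.4) = 11.0232

11.0232


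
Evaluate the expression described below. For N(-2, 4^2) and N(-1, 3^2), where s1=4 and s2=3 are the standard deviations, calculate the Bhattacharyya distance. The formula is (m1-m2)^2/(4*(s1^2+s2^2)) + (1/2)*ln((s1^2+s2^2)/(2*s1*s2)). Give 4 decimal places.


Bhattacharyya distance between two Gaussians:
DB = (m1-m2)^2/(4*(s1^2+s2^2)) + (1/2)*ln((s1^2+s2^2)/(2*s1*s2)).
(m1-m2)^2 = (-1)^2 = 1.
s1^2+s2^2 = 16 + 9 = 25.
term1 = 1/100 = 0.01.
term2 = 0.5*ln(25/24.0) = 0.020411.
DB = 0.01 + 0.020411 = 0.0304

0.0304


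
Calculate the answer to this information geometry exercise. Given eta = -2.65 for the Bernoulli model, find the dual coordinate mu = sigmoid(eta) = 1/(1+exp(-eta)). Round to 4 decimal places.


Dual coordinate (expectation parameter) for Bernoulli:
mu = 1/(1+exp(-eta)).
eta = -2.65.
exp(-eta) = exp(2.65) = 14.154039.
mu = 1/(1+14.154039) = 0.0660

0.0660


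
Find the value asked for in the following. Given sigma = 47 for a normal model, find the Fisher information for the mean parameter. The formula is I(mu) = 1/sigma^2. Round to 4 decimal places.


The Fisher information for the mean of a normal distribution is I(mu) = 1/sigma^2.
sigma = 47, so sigma^2 = 2209.
I(mu) = 1/2209 = 0.0005

0.0005


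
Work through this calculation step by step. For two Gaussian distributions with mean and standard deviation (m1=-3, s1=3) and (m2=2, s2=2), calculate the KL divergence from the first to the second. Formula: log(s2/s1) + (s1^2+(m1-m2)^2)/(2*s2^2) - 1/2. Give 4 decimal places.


KL divergence between normal distributions:
KL = log(s2/s1) + (s1^2 + (m1-m2)^2)/(2*s2^2) - 1/2.
log(2/3) = -0.405465.
(3^2 + (-3-2)^2)/(2*2^2) = (9 + 25)/8 = 4.25.
KL = -0.405465 + 4.25 - 0.5 = 3.3445

3.3445


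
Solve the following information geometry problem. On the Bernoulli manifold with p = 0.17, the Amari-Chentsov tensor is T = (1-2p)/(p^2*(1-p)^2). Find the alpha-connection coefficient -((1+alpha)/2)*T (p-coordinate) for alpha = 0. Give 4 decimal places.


Skewness (Amari-Chentsov) tensor: T = (1-2p)/(p^2*(1-p)^2).
p = 0.17, 1-2p = 0.66, p^2 = 0.0289, (1-p)^2 = 0.6889.
T = 0.66/(0.0289 * 0.6889) = 33.150487.
In the p-coordinate, Gamma^(alpha) = Gamma^(0) - (alpha/2)*T with Gamma^(0) = (1/2)*g'(p) = -T/2,
so Gamma^(alpha) = -((1+alpha)/2)*T.
alpha = 0, -(1+alpha)/2 = -0.5.
Gamma = -0.5 * 33.150487 = -16.5752

-16.5752


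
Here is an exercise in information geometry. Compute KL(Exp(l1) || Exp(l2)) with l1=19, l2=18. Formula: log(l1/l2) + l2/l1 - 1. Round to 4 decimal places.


KL divergence for exponential family:
KL = log(l1/l2) + l2/l1 - 1.
log(19/18) = 0.054067.
18/19 = 0.947368.
KL = 0.054067 + 0.947368 - 1 = 0.0014

0.0014


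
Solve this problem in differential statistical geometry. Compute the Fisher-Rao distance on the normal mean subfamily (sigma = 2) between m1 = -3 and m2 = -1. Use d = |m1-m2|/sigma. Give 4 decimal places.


On the fixed-variance normal subfamily, geodesic distance = |m1-m2|/sigma.
|-3 - -1| = 2.
sigma = 2.
d = 2/2 = 1.0000

1.0000


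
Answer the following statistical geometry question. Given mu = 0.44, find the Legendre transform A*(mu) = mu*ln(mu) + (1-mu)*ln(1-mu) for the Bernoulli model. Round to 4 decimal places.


Legendre transform for Bernoulli:
A*(mu) = mu*log(mu) + (1-mu)*log(1-mu).
mu = 0.44, 1-mu = 0.56.
mu*log(mu) = 0.44*log(0.44) = -0.361231.
(1-mu)*log(1-mu) = 0.56*log(0.56) = -0.324698.
A* = -0.361231 + -0.324698 = -0.6859

-0.6859


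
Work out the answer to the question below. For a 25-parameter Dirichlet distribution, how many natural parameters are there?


Exponential family dimension calculation:
Dirichlet with 25 components has 25 natural parameters.

25


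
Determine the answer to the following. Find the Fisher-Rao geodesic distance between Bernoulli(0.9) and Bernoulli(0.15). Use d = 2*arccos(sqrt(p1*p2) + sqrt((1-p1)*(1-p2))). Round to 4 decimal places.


Geodesic distance on Bernoulli manifold:
d(p1,p2) = 2*arccos(sqrt(p1*p2) + sqrt((1-p1)*(1-p2))).
sqrt(p1*p2) = sqrt(0.9*0.15) = 0.367423.
sqrt((1-p1)*(1-p2)) = sqrt(0.1*0.85) = 0.291548.
arg = 0.367423 + 0.291548 = 0.658971.
d = 2*arccos(0.658971) = 1.7027

1.7027


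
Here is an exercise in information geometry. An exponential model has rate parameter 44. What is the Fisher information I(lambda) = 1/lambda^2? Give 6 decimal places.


Fisher information for exponential: I(lambda) = 1/lambda^2.
lambda = 44, lambda^2 = 1936.
I = 1/1936 = 0.000517

0.000517


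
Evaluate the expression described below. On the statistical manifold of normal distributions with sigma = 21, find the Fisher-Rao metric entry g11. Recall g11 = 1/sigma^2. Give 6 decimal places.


For the 2-parameter normal family, the Fisher metric has:
  g11 = 1/sigma^2, g22 = 2/sigma^2.
sigma = 21, sigma^2 = 441.
g11 = 0.002268

0.002268


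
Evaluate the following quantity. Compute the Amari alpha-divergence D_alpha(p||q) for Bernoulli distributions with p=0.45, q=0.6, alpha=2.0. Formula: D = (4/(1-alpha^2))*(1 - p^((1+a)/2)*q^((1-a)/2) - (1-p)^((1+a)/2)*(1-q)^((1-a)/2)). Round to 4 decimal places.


Amari alpha-divergence:
D = (4/(1-alpha^2))*(1 - p^((1+a)/2)*q^((1-a)/2) - (1-p)^((1+a)/2)*(1-q)^((1-a)/2)).
alpha = 2.0, p = 0.45, q = 0.6.
e1 = (1+alpha)/2 = 1.5, e2 = (1-alpha)/2 = -0.5.
t1 = p^e1 * q^e2 = 0.45^1.5 * 0.6^-0.5 = 0.389711.
t2 = (1-p)^e1 * (1-q)^e2 = 0.55^1.5 * 0.4^-0.5 = 0.644932.
4/(1-alpha^2) = -1.333333.
D = -1.333333*(1 - 0.389711 - 0.644932) = 0.0462

0.0462


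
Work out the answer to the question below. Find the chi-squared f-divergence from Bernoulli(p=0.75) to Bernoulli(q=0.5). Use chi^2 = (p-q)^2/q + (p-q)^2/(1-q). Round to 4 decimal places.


Chi-squared divergence between Bernoulli distributions:
chi^2 = (p-q)^2/q + (p-q)^2/(1-q).
p = 0.75, q = 0.5, p-q = 0.25.
(p-q)^2 = 0.0625.
term1 = 0.0625/0.5 = 0.125.
term2 = 0.0625/0.5 = 0.125.
chi^2 = 0.125 + 0.125 = 0.2500

0.2500


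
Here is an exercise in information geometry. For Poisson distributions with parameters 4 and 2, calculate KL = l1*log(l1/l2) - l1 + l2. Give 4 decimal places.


KL divergence for Poisson:
KL = l1*log(l1/l2) - l1 + l2.
l1 = 4, l2 = 2.
log(4/2) = 0.693147.
l1*log(l1/l2) = 4 * 0.693147 = 2.772589.
KL = 2.772589 - 4 + 2 = 0.7726

0.7726


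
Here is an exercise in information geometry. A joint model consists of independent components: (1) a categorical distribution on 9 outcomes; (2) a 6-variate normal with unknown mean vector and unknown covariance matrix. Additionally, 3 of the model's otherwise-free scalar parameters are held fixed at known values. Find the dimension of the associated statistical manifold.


The dimension of a statistical manifold equals the number of free
(independent) real parameters of the model. For a product of independent
blocks the parameter counts add.
- categorical on 9 outcomes (probabilities sum to 1): 9-1 = 8.
- 6-variate normal: 6 (mean) + 6*7/2 = 21 (symmetric covariance) = 27.
Total = 8 + 27 = 35.
3 parameter(s) fixed at known values: 35 - 3 = 32.
Dimension = 32

32


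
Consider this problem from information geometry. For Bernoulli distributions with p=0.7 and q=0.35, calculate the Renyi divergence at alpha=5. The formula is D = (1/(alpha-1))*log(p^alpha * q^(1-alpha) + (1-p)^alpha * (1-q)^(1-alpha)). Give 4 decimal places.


Renyi divergence of order alpha between Bernoulli distributions:
D = (1/(alpha-1))*log(p^alpha * q^(1-alpha) + (1-p)^alpha * (1-q)^(1-alpha)).
alpha = 5, p = 0.7, q = 0.35.
p^alpha * q^(1-alpha) = 0.7^5 * 0.35^-4 = 11.2.
(1-p)^alpha * (1-q)^(1-alpha) = 0.3^5 * 0.65^-4 = 0.013613.
sum = 11.2 + 0.013613 = 11.213613.
D = (1/4)*log(11.213613) = 0.6043

0.6043


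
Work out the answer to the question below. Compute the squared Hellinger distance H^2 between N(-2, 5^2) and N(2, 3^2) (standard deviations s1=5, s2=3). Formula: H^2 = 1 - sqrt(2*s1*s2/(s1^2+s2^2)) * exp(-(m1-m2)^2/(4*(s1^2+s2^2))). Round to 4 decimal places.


Squared Hellinger distance for Gaussians:
H^2 = 1 - sqrt(2*s1*s2/(s1^2+s2^2)) * exp(-(m1-m2)^2/(4*(s1^2+s2^2))).
s1^2 = 25, s2^2 = 9, s1^2+s2^2 = 34.
sqrt(2*5*3/(34)) = 0.939336.
(m1-m2)^2 = (-4)^2 = 16.
exp(-16/(4*34)) = exp(-0.117647) = 0.88901.
H^2 = 1 - 0.939336*0.88901 = 0.1649

0.1649


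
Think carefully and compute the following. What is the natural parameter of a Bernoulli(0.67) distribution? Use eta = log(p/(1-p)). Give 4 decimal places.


Natural parameter for Bernoulli: eta = log(p/(1-p)).
p = 0.67, 1-p = 0.33.
p/(1-p) = 2.030303.
eta = log(2.030303) = 0.7082

0.7082


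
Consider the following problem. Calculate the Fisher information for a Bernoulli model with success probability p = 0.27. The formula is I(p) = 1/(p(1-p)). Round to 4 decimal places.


For Bernoulli(p), Fisher information is I(p) = 1/(p*(1-p)).
p = 0.27, 1-p = 0.73.
p*(1-p) = 0.1971.
I(p) = 1/0.1971 = 5.0736

5.0736


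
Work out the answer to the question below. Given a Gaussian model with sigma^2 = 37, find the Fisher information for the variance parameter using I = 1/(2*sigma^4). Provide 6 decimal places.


Fisher information for variance: I(sigma^2) = 1/(2*sigma^4).
sigma^2 = 37, so sigma^4 = 1369.
I = 1/(2*1369) = 1/2738 = 0.000365

0.000365


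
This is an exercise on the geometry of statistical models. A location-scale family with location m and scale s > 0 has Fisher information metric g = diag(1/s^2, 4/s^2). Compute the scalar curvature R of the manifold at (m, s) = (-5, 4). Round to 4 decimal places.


The metric has the form g = (A dm^2 + B ds^2)/s^2 with A = 1, B = 4.
Substitute u = sqrt(A/B)*m: g = B*(du^2 + ds^2)/s^2, i.e. B times the
Poincare upper half-plane metric, which has constant Gaussian curvature -1.
Scaling a 2D metric by a constant c divides the Gaussian curvature by c,
so K = -1/B = -1/(4) = -0.2500 everywhere (the point (m, s) = (-5, 4) is irrelevant:
the curvature is constant).
Scalar curvature in dimension 2: R = 2K = -2/(4) = -0.5000.

-0.5000


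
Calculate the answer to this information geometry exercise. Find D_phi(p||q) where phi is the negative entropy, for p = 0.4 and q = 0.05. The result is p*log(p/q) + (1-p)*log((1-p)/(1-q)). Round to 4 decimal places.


Bregman divergence with negative entropy generator:
D = p*log(p/q) + (1-p)*log((1-p)/(1-q)).
p = 0.4, q = 0.05.
p*log(p/q) = 0.4*log(0.4/0.05) = 0.831777.
(1-p)*log((1-p)/(1-q)) = 0.6*log(0.6/0.95) = -0.275719.
D = 0.831777 + -0.275719 = 0.5561

0.5561


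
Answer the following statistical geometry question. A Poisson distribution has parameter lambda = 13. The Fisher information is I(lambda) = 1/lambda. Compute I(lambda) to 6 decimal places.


Fisher information for Poisson: I(lambda) = 1/lambda.
lambda = 13.
I(lambda) = 1/13 = 0.076923

0.076923


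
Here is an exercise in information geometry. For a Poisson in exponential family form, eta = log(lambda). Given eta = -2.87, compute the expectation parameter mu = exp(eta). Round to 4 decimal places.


Expectation parameter for Poisson exponential family:
mu = exp(eta).
eta = -2.87.
mu = exp(-2.87) = 0.0567

0.0567


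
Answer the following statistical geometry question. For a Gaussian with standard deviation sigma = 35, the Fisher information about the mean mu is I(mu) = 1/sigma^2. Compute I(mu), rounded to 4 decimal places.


The Fisher information for the mean of a normal distribution is I(mu) = 1/sigma^2.
sigma = 35, so sigma^2 = 1225.
I(mu) = 1/1225 = 0.0008

0.0008


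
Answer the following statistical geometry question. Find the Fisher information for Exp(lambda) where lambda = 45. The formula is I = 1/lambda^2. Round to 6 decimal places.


Fisher information for exponential: I(lambda) = 1/lambda^2.
lambda = 45, lambda^2 = 2025.
I = 1/2025 = 0.000494

0.000494


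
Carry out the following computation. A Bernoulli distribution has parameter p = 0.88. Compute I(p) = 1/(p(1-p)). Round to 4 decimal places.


For Bernoulli(p), Fisher information is I(p) = 1/(p*(1-p)).
p = 0.88, 1-p = 0.12.
p*(1-p) = 0.1056.
I(p) = 1/0.1056 = 9.4697

9.4697


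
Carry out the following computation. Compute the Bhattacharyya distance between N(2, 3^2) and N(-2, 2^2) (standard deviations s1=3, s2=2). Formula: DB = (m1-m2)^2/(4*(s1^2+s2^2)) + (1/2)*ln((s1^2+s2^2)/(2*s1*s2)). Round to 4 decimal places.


Bhattacharyya distance between two Gaussians:
DB = (m1-m2)^2/(4*(s1^2+s2^2)) + (1/2)*ln((s1^2+s2^2)/(2*s1*s2)).
(m1-m2)^2 = (4)^2 = 16.
s1^2+s2^2 = 9 + 4 = 13.
term1 = 16/52 = 0.307692.
term2 = 0.5*ln(13/12.0) = 0.040021.
DB = 0.307692 + 0.040021 = 0.3477

0.3477


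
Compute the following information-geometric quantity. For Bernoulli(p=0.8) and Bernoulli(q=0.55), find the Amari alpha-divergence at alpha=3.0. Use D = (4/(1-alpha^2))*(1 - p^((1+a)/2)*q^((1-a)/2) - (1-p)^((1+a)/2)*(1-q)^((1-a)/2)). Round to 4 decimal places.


Amari alpha-divergence:
D = (4/(1-alpha^2))*(1 - p^((1+a)/2)*q^((1-a)/2) - (1-p)^((1+a)/2)*(1-q)^((1-a)/2)).
alpha = 3.0, p = 0.8, q = 0.55.
e1 = (1+alpha)/2 = 2.0, e2 = (1-alpha)/2 = -1.0.
t1 = p^e1 * q^e2 = 0.8^2.0 * 0.55^-1.0 = 1.163636.
t2 = (1-p)^e1 * (1-q)^e2 = 0.2^2.0 * 0.45^-1.0 = 0.088889.
4/(1-alpha^2) = -0.5.
D = -0.5*(1 - 1.163636 - 0.088889) = 0.1263

0.1263


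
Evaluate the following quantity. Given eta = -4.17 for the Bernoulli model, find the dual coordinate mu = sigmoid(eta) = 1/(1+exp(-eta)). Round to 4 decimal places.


Dual coordinate (expectation parameter) for Bernoulli:
mu = 1/(1+exp(-eta)).
eta = -4.17.
exp(-eta) = exp(4.17) = 64.715452.
mu = 1/(1+64.715452) = 0.0152

0.0152


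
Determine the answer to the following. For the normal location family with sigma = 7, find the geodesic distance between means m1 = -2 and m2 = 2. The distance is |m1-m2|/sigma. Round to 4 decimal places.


On the fixed-variance normal subfamily, geodesic distance = |m1-m2|/sigma.
|-2 - 2| = 4.
sigma = 7.
d = 4/7 = 0.5714

0.5714


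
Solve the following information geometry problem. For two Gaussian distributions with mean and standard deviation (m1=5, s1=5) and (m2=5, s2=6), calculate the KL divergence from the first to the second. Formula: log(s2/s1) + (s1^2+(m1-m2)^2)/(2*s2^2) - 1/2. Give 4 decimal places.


KL divergence between normal distributions:
KL = log(s2/s1) + (s1^2 + (m1-m2)^2)/(2*s2^2) - 1/2.
log(6/5) = 0.182322.
(5^2 + (5-5)^2)/(2*6^2) = (25 + 0)/72 = 0.347222.
KL = 0.182322 + 0.347222 - 0.5 = 0.0295

0.0295


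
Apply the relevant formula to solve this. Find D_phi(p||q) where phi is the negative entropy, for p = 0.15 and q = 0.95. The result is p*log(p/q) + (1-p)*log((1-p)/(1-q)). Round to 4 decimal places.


Bregman divergence with negative entropy generator:
D = p*log(p/q) + (1-p)*log((1-p)/(1-q)).
p = 0.15, q = 0.95.
p*log(p/q) = 0.15*log(0.15/0.95) = -0.276874.
(1-p)*log((1-p)/(1-q)) = 0.85*log(0.85/0.05) = 2.408231.
D = -0.276874 + 2.408231 = 2.1314

2.1314


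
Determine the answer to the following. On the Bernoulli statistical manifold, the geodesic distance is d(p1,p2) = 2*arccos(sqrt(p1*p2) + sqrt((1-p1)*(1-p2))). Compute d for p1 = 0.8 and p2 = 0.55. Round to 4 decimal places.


Geodesic distance on Bernoulli manifold:
d(p1,p2) = 2*arccos(sqrt(p1*p2) + sqrt((1-p1)*(1-p2))).
sqrt(p1*p2) = sqrt(0.8*0.55) = 0.663325.
sqrt((1-p1)*(1-p2)) = sqrt(0.2*0.45) = 0.3.
arg = 0.663325 + 0.3 = 0.963325.
d = 2*arccos(0.963325) = 0.5433

0.5433


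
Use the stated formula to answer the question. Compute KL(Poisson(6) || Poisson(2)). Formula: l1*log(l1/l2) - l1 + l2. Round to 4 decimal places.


KL divergence for Poisson:
KL = l1*log(l1/l2) - l1 + l2.
l1 = 6, l2 = 2.
log(6/2) = 1.098612.
l1*log(l1/l2) = 6 * 1.098612 = 6.591674.
KL = 6.591674 - 6 + 2 = 2.5917

2.5917


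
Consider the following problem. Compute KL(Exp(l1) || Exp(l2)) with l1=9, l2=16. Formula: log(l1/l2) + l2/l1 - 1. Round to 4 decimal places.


KL divergence for exponential family:
KL = log(l1/l2) + l2/l1 - 1.
log(9/16) = -0.575364.
16/9 = 1.777778.
KL = -0.575364 + 1.777778 - 1 = 0.2024

0.2024


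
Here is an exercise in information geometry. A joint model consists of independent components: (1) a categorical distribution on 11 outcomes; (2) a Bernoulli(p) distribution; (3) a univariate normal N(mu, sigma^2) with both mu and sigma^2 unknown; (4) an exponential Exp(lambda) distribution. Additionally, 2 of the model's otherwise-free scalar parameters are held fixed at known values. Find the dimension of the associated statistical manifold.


The dimension of a statistical manifold equals the number of free
(independent) real parameters of the model. For a product of independent
blocks the parameter counts add.
- categorical on 11 outcomes (probabilities sum to 1): 11-1 = 10.
- Bernoulli (p): 1.
- normal (mu, sigma^2): 2.
- exponential (lambda): 1.
Total = 10 + 1 + 2 + 1 = 14.
2 parameter(s) fixed at known values: 14 - 2 = 12.
Dimension = 12

12


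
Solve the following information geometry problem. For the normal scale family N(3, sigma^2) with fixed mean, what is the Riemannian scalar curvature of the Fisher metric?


This family has a single free parameter, so its statistical manifold
is 1-dimensional. The Riemann curvature tensor of any 1-dimensional
Riemannian manifold vanishes identically, so R = 0.

0


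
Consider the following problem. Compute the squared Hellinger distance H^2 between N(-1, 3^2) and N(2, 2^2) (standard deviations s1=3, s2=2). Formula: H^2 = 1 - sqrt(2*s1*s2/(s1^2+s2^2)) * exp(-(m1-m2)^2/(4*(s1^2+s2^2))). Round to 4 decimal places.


Squared Hellinger distance for Gaussians:
H^2 = 1 - sqrt(2*s1*s2/(s1^2+s2^2)) * exp(-(m1-m2)^2/(4*(s1^2+s2^2))).
s1^2 = 9, s2^2 = 4, s1^2+s2^2 = 13.
sqrt(2*3*2/(13)) = 0.960769.
(m1-m2)^2 = (-3)^2 = 9.
exp(-9/(4*13)) = exp(-0.173077) = 0.841073.
H^2 = 1 - 0.960769*0.841073 = 0.1919

0.1919


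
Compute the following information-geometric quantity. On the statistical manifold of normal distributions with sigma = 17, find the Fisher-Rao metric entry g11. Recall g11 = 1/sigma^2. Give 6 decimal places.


For the 2-parameter normal family, the Fisher metric has:
  g11 = 1/sigma^2, g22 = 2/sigma^2.
sigma = 17, sigma^2 = 289.
g11 = 0.003460

0.003460


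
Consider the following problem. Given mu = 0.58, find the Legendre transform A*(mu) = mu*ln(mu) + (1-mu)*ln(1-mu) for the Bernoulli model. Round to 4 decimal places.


Legendre transform for Bernoulli:
A*(mu) = mu*log(mu) + (1-mu)*log(1-mu).
mu = 0.58, 1-mu = 0.42.
mu*log(mu) = 0.58*log(0.58) = -0.315942.
(1-mu)*log(1-mu) = 0.42*log(0.42) = -0.36435.
A* = -0.315942 + -0.36435 = -0.6803

-0.6803


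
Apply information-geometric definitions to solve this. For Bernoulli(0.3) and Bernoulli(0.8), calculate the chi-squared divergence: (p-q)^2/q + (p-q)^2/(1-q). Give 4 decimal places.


Chi-squared divergence between Bernoulli distributions:
chi^2 = (p-q)^2/q + (p-q)^2/(1-q).
p = 0.3, q = 0.8, p-q = -0.5.
(p-q)^2 = 0.25.
term1 = 0.25/0.8 = 0.3125.
term2 = 0.25/0.2 = 1.25.
chi^2 = 0.3125 + 1.25 = 1.5625

1.5625


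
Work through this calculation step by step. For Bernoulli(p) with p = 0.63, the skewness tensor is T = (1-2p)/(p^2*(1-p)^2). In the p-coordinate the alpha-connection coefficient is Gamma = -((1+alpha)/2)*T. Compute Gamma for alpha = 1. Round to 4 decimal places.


Skewness (Amari-Chentsov) tensor: T = (1-2p)/(p^2*(1-p)^2).
p = 0.63, 1-2p = -0.26, p^2 = 0.3969, (1-p)^2 = 0.1369.
T = -0.26/(0.3969 * 0.1369) = -4.785076.
In the p-coordinate, Gamma^(alpha) = Gamma^(0) - (alpha/2)*T with Gamma^(0) = (1/2)*g'(p) = -T/2,
so Gamma^(alpha) = -((1+alpha)/2)*T.
alpha = 1, -(1+alpha)/2 = -1.0.
Gamma = -1.0 * -4.785076 = 4.7851

4.7851


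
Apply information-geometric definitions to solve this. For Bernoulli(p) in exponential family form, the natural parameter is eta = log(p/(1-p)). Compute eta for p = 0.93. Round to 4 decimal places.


Natural parameter for Bernoulli: eta = log(p/(1-p)).
p = 0.93, 1-p = 0.07.
p/(1-p) = 13.285714.
eta = log(13.285714) = 2.5867

2.5867


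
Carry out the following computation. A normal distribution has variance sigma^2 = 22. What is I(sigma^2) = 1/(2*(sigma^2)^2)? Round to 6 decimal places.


Fisher information for variance: I(sigma^2) = 1/(2*sigma^4).
sigma^2 = 22, so sigma^4 = 484.
I = 1/(2*484) = 1/968 = 0.001033

0.001033
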